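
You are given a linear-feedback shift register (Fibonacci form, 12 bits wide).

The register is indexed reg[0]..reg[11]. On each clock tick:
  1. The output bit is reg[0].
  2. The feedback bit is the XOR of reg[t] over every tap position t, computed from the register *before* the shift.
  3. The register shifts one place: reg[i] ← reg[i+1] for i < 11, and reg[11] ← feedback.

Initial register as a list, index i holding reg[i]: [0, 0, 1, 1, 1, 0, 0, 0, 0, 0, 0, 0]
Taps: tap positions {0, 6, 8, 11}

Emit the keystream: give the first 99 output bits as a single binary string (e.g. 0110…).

001110000000001011000101101111100111100100011100001111001010110100110110010010110101011100010000001

k : reg_k → out_k, fb_k
0: 001110000000 → 0, fb=0
1: 011100000000 → 0, fb=0
2: 111000000000 → 1, fb=1
3: 110000000001 → 1, fb=0
4: 100000000010 → 1, fb=1
5: 000000000101 → 0, fb=1
6: 000000001011 → 0, fb=0
7: 000000010110 → 0, fb=0
8: 000000101100 → 0, fb=0
9: 000001011000 → 0, fb=1
10: 000010110001 → 0, fb=0
11: 000101100010 → 0, fb=1
12: 001011000101 → 0, fb=1
13: 010110001011 → 0, fb=0
14: 101100010110 → 1, fb=1
15: 011000101101 → 0, fb=1
16: 110001011011 → 1, fb=1
17: 100010110111 → 1, fb=1
18: 000101101111 → 0, fb=1
19: 001011011111 → 0, fb=0
20: 010110111110 → 0, fb=0
21: 101101111100 → 1, fb=1
22: 011011111001 → 0, fb=1
23: 110111110011 → 1, fb=1
24: 101111100111 → 1, fb=1
25: 011111001111 → 0, fb=0
26: 111110011110 → 1, fb=0
27: 111100111100 → 1, fb=1
28: 111001111001 → 1, fb=0
29: 110011110010 → 1, fb=0
30: 100111100100 → 1, fb=0
31: 001111001000 → 0, fb=1
32: 011110010001 → 0, fb=1
33: 111100100011 → 1, fb=1
34: 111001000111 → 1, fb=0
35: 110010001110 → 1, fb=0
36: 100100011100 → 1, fb=0
37: 001000111000 → 0, fb=0
38: 010001110000 → 0, fb=1
39: 100011100001 → 1, fb=1
40: 000111000011 → 0, fb=1
41: 001110000111 → 0, fb=1
42: 011100001111 → 0, fb=0
43: 111000011110 → 1, fb=0
44: 110000111100 → 1, fb=1
45: 100001111001 → 1, fb=0
46: 000011110010 → 0, fb=1
47: 000111100101 → 0, fb=0
48: 001111001010 → 0, fb=1
49: 011110010101 → 0, fb=1
50: 111100101011 → 1, fb=0
51: 111001010110 → 1, fb=1
52: 110010101101 → 1, fb=0
53: 100101011010 → 1, fb=0
54: 001010110100 → 0, fb=1
55: 010101101001 → 0, fb=1
56: 101011010011 → 1, fb=0
57: 010110100110 → 0, fb=1
58: 101101001101 → 1, fb=1
59: 011010011011 → 0, fb=0
60: 110100110110 → 1, fb=0
61: 101001101100 → 1, fb=1
62: 010011011001 → 0, fb=0
63: 100110110010 → 1, fb=0
64: 001101100100 → 0, fb=1
65: 011011001001 → 0, fb=0
66: 110110010010 → 1, fb=1
67: 101100100101 → 1, fb=1
68: 011001001011 → 0, fb=0
69: 110010010110 → 1, fb=1
70: 100100101101 → 1, fb=0
71: 001001011010 → 0, fb=1
72: 010010110101 → 0, fb=0
73: 100101101010 → 1, fb=1
74: 001011010101 → 0, fb=1
75: 010110101011 → 0, fb=1
76: 101101010111 → 1, fb=0
77: 011010101110 → 0, fb=0
78: 110101011100 → 1, fb=0
79: 101010111000 → 1, fb=1
80: 010101110001 → 0, fb=0
81: 101011100010 → 1, fb=0
82: 010111000100 → 0, fb=0
83: 101110001000 → 1, fb=0
84: 011100010000 → 0, fb=0
85: 111000100000 → 1, fb=0
86: 110001000000 → 1, fb=1
87: 100010000001 → 1, fb=0
88: 000100000010 → 0, fb=0
89: 001000000100 → 0, fb=0
90: 010000001000 → 0, fb=1
91: 100000010001 → 1, fb=0
92: 000000100010 → 0, fb=1
93: 000001000101 → 0, fb=1
94: 000010001011 → 0, fb=0
95: 000100010110 → 0, fb=0
96: 001000101100 → 0, fb=0
97: 010001011000 → 0, fb=1
98: 100010110001 → 1, fb=1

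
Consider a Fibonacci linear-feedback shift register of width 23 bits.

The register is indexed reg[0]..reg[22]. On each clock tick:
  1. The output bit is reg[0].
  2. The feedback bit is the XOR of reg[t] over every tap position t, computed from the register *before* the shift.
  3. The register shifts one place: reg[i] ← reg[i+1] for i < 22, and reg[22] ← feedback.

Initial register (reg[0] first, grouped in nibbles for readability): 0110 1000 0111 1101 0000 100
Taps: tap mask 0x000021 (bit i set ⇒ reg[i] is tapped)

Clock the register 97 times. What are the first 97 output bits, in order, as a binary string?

k : reg_k → out_k, fb_k
0: 01101000011111010000100 → 0, fb=0
1: 11010000111110100001000 → 1, fb=1
2: 10100001111101000010001 → 1, fb=1
3: 01000011111010000100011 → 0, fb=0
4: 10000111110100001000110 → 1, fb=0
5: 00001111101000010001100 → 0, fb=1
6: 00011111010000100011001 → 0, fb=1
7: 00111110100001000110011 → 0, fb=1
8: 01111101000010001100111 → 0, fb=1
9: 11111010000100011001111 → 1, fb=1
10: 11110100001000110011111 → 1, fb=0
11: 11101000010001100111110 → 1, fb=1
12: 11010000100011001111101 → 1, fb=1
13: 10100001000110011111011 → 1, fb=1
14: 01000010001100111110111 → 0, fb=0
15: 10000100011001111101110 → 1, fb=0
16: 00001000110011111011100 → 0, fb=0
17: 00010001100111110111000 → 0, fb=0
18: 00100011001111101110000 → 0, fb=0
19: 01000110011111011100000 → 0, fb=1
20: 10001100111110111000001 → 1, fb=0
21: 00011001111101110000010 → 0, fb=0
22: 00110011111011100000100 → 0, fb=0
23: 01100111110111000001000 → 0, fb=1
24: 11001111101110000010001 → 1, fb=0
25: 10011111011100000100010 → 1, fb=0
26: 00111110111000001000100 → 0, fb=1
27: 01111101110000010001001 → 0, fb=1
28: 11111011100000100010011 → 1, fb=1
29: 11110111000001000100111 → 1, fb=0
30: 11101110000010001001110 → 1, fb=0
31: 11011100000100010011100 → 1, fb=0
32: 10111000001000100111000 → 1, fb=1
33: 01110000010001001110001 → 0, fb=0
34: 11100000100010011100010 → 1, fb=1
35: 11000001000100111000101 → 1, fb=1
36: 10000010001001110001011 → 1, fb=1
37: 00000100010011100010111 → 0, fb=1
38: 00001000100111000101111 → 0, fb=0
39: 00010001001110001011110 → 0, fb=0
40: 00100010011100010111100 → 0, fb=0
41: 01000100111000101111000 → 0, fb=1
42: 10001001110001011110001 → 1, fb=1
43: 00010011100010111100011 → 0, fb=0
44: 00100111000101111000110 → 0, fb=1
45: 01001110001011110001101 → 0, fb=1
46: 10011100010111100011011 → 1, fb=0
47: 00111000101111000110110 → 0, fb=0
48: 01110001011110001101100 → 0, fb=0
49: 11100010111100011011000 → 1, fb=1
50: 11000101111000110110001 → 1, fb=0
51: 10001011110001101100010 → 1, fb=1
52: 00010111100011011000101 → 0, fb=1
53: 00101111000110110001011 → 0, fb=1
54: 01011110001101100010111 → 0, fb=1
55: 10111100011011000101111 → 1, fb=0
56: 01111000110110001011110 → 0, fb=0
57: 11110001101100010111100 → 1, fb=1
58: 11100011011000101111001 → 1, fb=1
59: 11000110110001011110011 → 1, fb=0
60: 10001101100010111100110 → 1, fb=0
61: 00011011000101111001100 → 0, fb=0
62: 00110110001011110011000 → 0, fb=1
63: 01101100010111100110001 → 0, fb=1
64: 11011000101111001100011 → 1, fb=1
65: 10110001011110011000111 → 1, fb=1
66: 01100010111100110001111 → 0, fb=0
67: 11000101111001100011110 → 1, fb=0
68: 10001011110011000111100 → 1, fb=1
69: 00010111100110001111001 → 0, fb=1
70: 00101111001100011110011 → 0, fb=1
71: 01011110011000111100111 → 0, fb=1
72: 10111100110001111001111 → 1, fb=0
73: 01111001100011110011110 → 0, fb=0
74: 11110011000111100111100 → 1, fb=1
75: 11100110001111001111001 → 1, fb=0
76: 11001100011110011110010 → 1, fb=0
77: 10011000111100111100100 → 1, fb=1
78: 00110001111001111001001 → 0, fb=0
79: 01100011110011110010010 → 0, fb=0
80: 11000111100111100100100 → 1, fb=0
81: 10001111001111001001000 → 1, fb=0
82: 00011110011110010010000 → 0, fb=1
83: 00111100111100100100001 → 0, fb=1
84: 01111001111001001000011 → 0, fb=0
85: 11110011110010010000110 → 1, fb=1
86: 11100111100100100001101 → 1, fb=0
87: 11001111001001000011010 → 1, fb=0
88: 10011110010010000110100 → 1, fb=0
89: 00111100100100001101000 → 0, fb=1
90: 01111001001000011010001 → 0, fb=0
91: 11110010010000110100010 → 1, fb=1
92: 11100100100001101000101 → 1, fb=0
93: 11001001000011010001010 → 1, fb=1
94: 10010010000110100010101 → 1, fb=1
95: 00100100001101000101011 → 0, fb=1
96: 01001000011010001010111 → 0, fb=0

0110100001111101000010001100111110111000001000100111000101111000110110001011110011000111100111100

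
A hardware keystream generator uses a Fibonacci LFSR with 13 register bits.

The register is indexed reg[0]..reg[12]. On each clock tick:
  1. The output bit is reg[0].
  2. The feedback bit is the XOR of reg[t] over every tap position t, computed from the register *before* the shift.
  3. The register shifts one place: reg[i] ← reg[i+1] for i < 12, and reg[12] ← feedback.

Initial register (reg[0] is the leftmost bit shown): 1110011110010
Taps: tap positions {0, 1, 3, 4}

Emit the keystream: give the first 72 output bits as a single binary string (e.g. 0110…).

step | reg (before) | out | fb
   0 | 1110011110010 | 1 | 0
   1 | 1100111100100 | 1 | 1
   2 | 1001111001001 | 1 | 1
   3 | 0011110010011 | 0 | 0
   4 | 0111100100110 | 0 | 1
   5 | 1111001001101 | 1 | 1
   6 | 1110010011011 | 1 | 0
   7 | 1100100110110 | 1 | 1
   8 | 1001001101101 | 1 | 0
   9 | 0010011011010 | 0 | 0
  10 | 0100110110100 | 0 | 0
  11 | 1001101101000 | 1 | 1
  12 | 0011011010001 | 0 | 1
  13 | 0110110100011 | 0 | 0
  14 | 1101101000110 | 1 | 0
  15 | 1011010001100 | 1 | 0
  16 | 0110100011000 | 0 | 0
  17 | 1101000110000 | 1 | 1
  18 | 1010001100001 | 1 | 1
  19 | 0100011000011 | 0 | 1
  20 | 1000110000111 | 1 | 0
  21 | 0001100001110 | 0 | 0
  22 | 0011000011100 | 0 | 1
  23 | 0110000111001 | 0 | 1
  24 | 1100001110011 | 1 | 0
  25 | 1000011100110 | 1 | 1
  26 | 0000111001101 | 0 | 1
  27 | 0001110011011 | 0 | 0
  28 | 0011100110110 | 0 | 0
  29 | 0111001101100 | 0 | 0
  30 | 1110011011000 | 1 | 0
  31 | 1100110110000 | 1 | 1
  32 | 1001101100001 | 1 | 1
  33 | 0011011000011 | 0 | 1
  34 | 0110110000111 | 0 | 0
  35 | 1101100001110 | 1 | 0
  36 | 1011000011100 | 1 | 0
  37 | 0110000111000 | 0 | 1
  38 | 1100001110001 | 1 | 0
  39 | 1000011100010 | 1 | 1
  40 | 0000111000101 | 0 | 1
  41 | 0001110001011 | 0 | 0
  42 | 0011100010110 | 0 | 0
  43 | 0111000101100 | 0 | 0
  44 | 1110001011000 | 1 | 0
  45 | 1100010110000 | 1 | 0
  46 | 1000101100000 | 1 | 0
  47 | 0001011000000 | 0 | 1
  48 | 0010110000001 | 0 | 1
  49 | 0101100000011 | 0 | 1
  50 | 1011000000111 | 1 | 0
  51 | 0110000001110 | 0 | 1
  52 | 1100000011101 | 1 | 0
  53 | 1000000111010 | 1 | 1
  54 | 0000001110101 | 0 | 0
  55 | 0000011101010 | 0 | 0
  56 | 0000111010100 | 0 | 1
  57 | 0001110101001 | 0 | 0
  58 | 0011101010010 | 0 | 0
  59 | 0111010100100 | 0 | 0
  60 | 1110101001000 | 1 | 1
  61 | 1101010010001 | 1 | 1
  62 | 1010100100011 | 1 | 0
  63 | 0101001000110 | 0 | 0
  64 | 1010010001100 | 1 | 1
  65 | 0100100011001 | 0 | 0
  66 | 1001000110010 | 1 | 0
  67 | 0010001100100 | 0 | 0
  68 | 0100011001000 | 0 | 1
  69 | 1000110010001 | 1 | 0
  70 | 0001100100010 | 0 | 0
  71 | 0011001000100 | 0 | 1

111001111001001101101000110000111001101100001110001011000000111010100100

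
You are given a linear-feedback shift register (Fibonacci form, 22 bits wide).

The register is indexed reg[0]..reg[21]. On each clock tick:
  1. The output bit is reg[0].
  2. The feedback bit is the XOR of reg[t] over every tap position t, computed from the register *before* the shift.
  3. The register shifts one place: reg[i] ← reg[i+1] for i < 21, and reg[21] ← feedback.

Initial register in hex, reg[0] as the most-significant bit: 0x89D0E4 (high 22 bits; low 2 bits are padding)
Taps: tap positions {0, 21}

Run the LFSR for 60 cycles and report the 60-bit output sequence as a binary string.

step | reg (before) | out | fb
   0 | 1000100111010000111001 | 1 | 0
   1 | 0001001110100001110010 | 0 | 0
   2 | 0010011101000011100100 | 0 | 0
   3 | 0100111010000111001000 | 0 | 0
   4 | 1001110100001110010000 | 1 | 1
   5 | 0011101000011100100001 | 0 | 1
   6 | 0111010000111001000011 | 0 | 1
   7 | 1110100001110010000111 | 1 | 0
   8 | 1101000011100100001110 | 1 | 1
   9 | 1010000111001000011101 | 1 | 0
  10 | 0100001110010000111010 | 0 | 0
  11 | 1000011100100001110100 | 1 | 1
  12 | 0000111001000011101001 | 0 | 1
  13 | 0001110010000111010011 | 0 | 1
  14 | 0011100100001110100111 | 0 | 1
  15 | 0111001000011101001111 | 0 | 1
  16 | 1110010000111010011111 | 1 | 0
  17 | 1100100001110100111110 | 1 | 1
  18 | 1001000011101001111101 | 1 | 0
  19 | 0010000111010011111010 | 0 | 0
  20 | 0100001110100111110100 | 0 | 0
  21 | 1000011101001111101000 | 1 | 1
  22 | 0000111010011111010001 | 0 | 1
  23 | 0001110100111110100011 | 0 | 1
  24 | 0011101001111101000111 | 0 | 1
  25 | 0111010011111010001111 | 0 | 1
  26 | 1110100111110100011111 | 1 | 0
  27 | 1101001111101000111110 | 1 | 1
  28 | 1010011111010001111101 | 1 | 0
  29 | 0100111110100011111010 | 0 | 0
  30 | 1001111101000111110100 | 1 | 1
  31 | 0011111010001111101001 | 0 | 1
  32 | 0111110100011111010011 | 0 | 1
  33 | 1111101000111110100111 | 1 | 0
  34 | 1111010001111101001110 | 1 | 1
  35 | 1110100011111010011101 | 1 | 0
  36 | 1101000111110100111010 | 1 | 1
  37 | 1010001111101001110101 | 1 | 0
  38 | 0100011111010011101010 | 0 | 0
  39 | 1000111110100111010100 | 1 | 1
  40 | 0001111101001110101001 | 0 | 1
  41 | 0011111010011101010011 | 0 | 1
  42 | 0111110100111010100111 | 0 | 1
  43 | 1111101001110101001111 | 1 | 0
  44 | 1111010011101010011110 | 1 | 1
  45 | 1110100111010100111101 | 1 | 0
  46 | 1101001110101001111010 | 1 | 1
  47 | 1010011101010011110101 | 1 | 0
  48 | 0100111010100111101010 | 0 | 0
  49 | 1001110101001111010100 | 1 | 1
  50 | 0011101010011110101001 | 0 | 1
  51 | 0111010100111101010011 | 0 | 1
  52 | 1110101001111010100111 | 1 | 0
  53 | 1101010011110101001110 | 1 | 1
  54 | 1010100111101010011101 | 1 | 0
  55 | 0101001111010100111010 | 0 | 0
  56 | 1010011110101001110100 | 1 | 1
  57 | 0100111101010011101001 | 0 | 1
  58 | 1001111010100111010011 | 1 | 0
  59 | 0011110101001110100110 | 0 | 0

100010011101000011100100001110100111110100011111010011101010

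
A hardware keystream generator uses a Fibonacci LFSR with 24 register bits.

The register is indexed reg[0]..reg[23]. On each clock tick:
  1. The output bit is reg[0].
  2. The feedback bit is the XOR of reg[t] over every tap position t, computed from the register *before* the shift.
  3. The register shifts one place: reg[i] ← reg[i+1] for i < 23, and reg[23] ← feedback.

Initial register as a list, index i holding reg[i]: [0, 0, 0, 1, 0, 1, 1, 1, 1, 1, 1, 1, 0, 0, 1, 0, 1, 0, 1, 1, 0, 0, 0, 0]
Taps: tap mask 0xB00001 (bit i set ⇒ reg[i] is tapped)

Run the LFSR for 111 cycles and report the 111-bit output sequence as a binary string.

000101111111001010110000000110011001000100000000000100110111000000000000000111100110110110110110110011011111011

step | reg (before) | out | fb
   0 | 000101111111001010110000 | 0 | 0
   1 | 001011111110010101100000 | 0 | 0
   2 | 010111111100101011000000 | 0 | 0
   3 | 101111111001010110000000 | 1 | 1
   4 | 011111110010101100000001 | 0 | 1
   5 | 111111100101011000000011 | 1 | 0
   6 | 111111001010110000000110 | 1 | 0
   7 | 111110010101100000001100 | 1 | 1
   8 | 111100101011000000011001 | 1 | 1
   9 | 111001010110000000110011 | 1 | 0
  10 | 110010101100000001100110 | 1 | 0
  11 | 100101011000000011001100 | 1 | 1
  12 | 001010110000000110011001 | 0 | 0
  13 | 010101100000001100110010 | 0 | 0
  14 | 101011000000011001100100 | 1 | 0
  15 | 010110000000110011001000 | 0 | 1
  16 | 101100000001100110010001 | 1 | 0
  17 | 011000000011001100100010 | 0 | 0
  18 | 110000000110011001000100 | 1 | 0
  19 | 100000001100110010001000 | 1 | 0
  20 | 000000011001100100010000 | 0 | 0
  21 | 000000110011001000100000 | 0 | 0
  22 | 000001100110010001000000 | 0 | 0
  23 | 000011001100100010000000 | 0 | 0
  24 | 000110011001000100000000 | 0 | 0
  25 | 001100110010001000000000 | 0 | 0
  26 | 011001100100010000000000 | 0 | 0
  27 | 110011001000100000000000 | 1 | 1
  28 | 100110010001000000000001 | 1 | 0
  29 | 001100100010000000000010 | 0 | 0
  30 | 011001000100000000000100 | 0 | 1
  31 | 110010001000000000001001 | 1 | 1
  32 | 100100010000000000010011 | 1 | 0
  33 | 001000100000000000100110 | 0 | 1
  34 | 010001000000000001001101 | 0 | 1
  35 | 100010000000000010011011 | 1 | 1
  36 | 000100000000000100110111 | 0 | 0
  37 | 001000000000001001101110 | 0 | 0
  38 | 010000000000010011011100 | 0 | 0
  39 | 100000000000100110111000 | 1 | 0
  40 | 000000000001001101110000 | 0 | 0
  41 | 000000000010011011100000 | 0 | 0
  42 | 000000000100110111000000 | 0 | 0
  43 | 000000001001101110000000 | 0 | 0
  44 | 000000010011011100000000 | 0 | 0
  45 | 000000100110111000000000 | 0 | 0
  46 | 000001001101110000000000 | 0 | 0
  47 | 000010011011100000000000 | 0 | 0
  48 | 000100110111000000000000 | 0 | 0
  49 | 001001101110000000000000 | 0 | 0
  50 | 010011011100000000000000 | 0 | 0
  51 | 100110111000000000000000 | 1 | 1
  52 | 001101110000000000000001 | 0 | 1
  53 | 011011100000000000000011 | 0 | 1
  54 | 110111000000000000000111 | 1 | 1
  55 | 101110000000000000001111 | 1 | 0
  56 | 011100000000000000011110 | 0 | 0
  57 | 111000000000000000111100 | 1 | 1
  58 | 110000000000000001111001 | 1 | 1
  59 | 100000000000000011110011 | 1 | 0
  60 | 000000000000000111100110 | 0 | 1
  61 | 000000000000001111001101 | 0 | 1
  62 | 000000000000011110011011 | 0 | 0
  63 | 000000000000111100110110 | 0 | 1
  64 | 000000000001111001101101 | 0 | 1
  65 | 000000000011110011011011 | 0 | 0
  66 | 000000000111100110110110 | 0 | 1
  67 | 000000001111001101101101 | 0 | 1
  68 | 000000011110011011011011 | 0 | 0
  69 | 000000111100110110110110 | 0 | 1
  70 | 000001111001101101101101 | 0 | 1
  71 | 000011110011011011011011 | 0 | 0
  72 | 000111100110110110110110 | 0 | 1
  73 | 001111001101101101101101 | 0 | 1
  74 | 011110011011011011011011 | 0 | 0
  75 | 111100110110110110110110 | 1 | 0
  76 | 111001101101101101101100 | 1 | 1
  77 | 110011011011011011011001 | 1 | 1
  78 | 100110110110110110110011 | 1 | 0
  79 | 001101101101101101100110 | 0 | 1
  80 | 011011011011011011001101 | 0 | 1
  81 | 110110110110110110011011 | 1 | 1
  82 | 101101101101101100110111 | 1 | 1
  83 | 011011011011011001101111 | 0 | 1
  84 | 110110110110110011011111 | 1 | 0
  85 | 101101101101100110111110 | 1 | 1
  86 | 011011011011001101111101 | 0 | 1
  87 | 110110110110011011111011 | 1 | 1
  88 | 101101101100110111110111 | 1 | 1
  89 | 011011011001101111101111 | 0 | 1
  90 | 110110110011011111011111 | 1 | 0
  91 | 101101100110111110111110 | 1 | 1
  92 | 011011001101111101111101 | 0 | 1
  93 | 110110011011111011111011 | 1 | 1
  94 | 101100110111110111110111 | 1 | 1
  95 | 011001101111101111101111 | 0 | 1
  96 | 110011011111011111011111 | 1 | 0
  97 | 100110111110111110111110 | 1 | 1
  98 | 001101111101111101111101 | 0 | 1
  99 | 011011111011111011111011 | 0 | 0
 100 | 110111110111110111110110 | 1 | 0
 101 | 101111101111101111101100 | 1 | 1
 102 | 011111011111011111011001 | 0 | 0
 103 | 111110111110111110110010 | 1 | 1
 104 | 111101111101111101100101 | 1 | 1
 105 | 111011111011111011001011 | 1 | 1
 106 | 110111110111110110010111 | 1 | 1
 107 | 101111101111101100101111 | 1 | 0
 108 | 011111011111011001011110 | 0 | 0
 109 | 111110111110110010111100 | 1 | 1
 110 | 111101111101100101111001 | 1 | 1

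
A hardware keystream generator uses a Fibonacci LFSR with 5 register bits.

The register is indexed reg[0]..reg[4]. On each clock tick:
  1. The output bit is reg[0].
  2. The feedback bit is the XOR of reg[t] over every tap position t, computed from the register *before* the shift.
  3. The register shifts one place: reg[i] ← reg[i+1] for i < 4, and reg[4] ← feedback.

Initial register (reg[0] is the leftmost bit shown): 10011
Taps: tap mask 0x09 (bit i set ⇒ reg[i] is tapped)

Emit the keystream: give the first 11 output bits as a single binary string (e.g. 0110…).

step | reg (before) | out | fb
   0 | 10011 | 1 | 0
   1 | 00110 | 0 | 1
   2 | 01101 | 0 | 0
   3 | 11010 | 1 | 0
   4 | 10100 | 1 | 1
   5 | 01001 | 0 | 0
   6 | 10010 | 1 | 0
   7 | 00100 | 0 | 0
   8 | 01000 | 0 | 0
   9 | 10000 | 1 | 1
  10 | 00001 | 0 | 0

10011010010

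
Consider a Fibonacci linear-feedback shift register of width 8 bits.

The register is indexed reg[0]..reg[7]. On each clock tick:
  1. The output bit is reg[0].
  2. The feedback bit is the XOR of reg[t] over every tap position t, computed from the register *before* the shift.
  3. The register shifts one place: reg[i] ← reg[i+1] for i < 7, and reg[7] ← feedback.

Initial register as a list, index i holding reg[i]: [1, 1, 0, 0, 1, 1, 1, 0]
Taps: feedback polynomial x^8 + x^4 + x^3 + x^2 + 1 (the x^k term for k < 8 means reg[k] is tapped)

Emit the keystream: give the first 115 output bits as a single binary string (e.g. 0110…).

1100111001100010110100100010100101010011101110110011110111111010011001101010001100000111010101011111001010000100111

tick  register→output (feedback)
  0  11001110→1 (0)
  1  10011100→1 (1)
  2  00111001→0 (1)
  3  01110011→0 (0)
  4  11100110→1 (0)
  5  11001100→1 (0)
  6  10011000→1 (1)
  7  00110001→0 (0)
  8  01100010→0 (1)
  9  11000101→1 (1)
 10  10001011→1 (0)
 11  00010110→0 (1)
 12  00101101→0 (0)
 13  01011010→0 (0)
 14  10110100→1 (1)
 15  01101001→0 (0)
 16  11010010→1 (0)
 17  10100100→1 (0)
 18  01001000→0 (1)
 19  10010001→1 (0)
 20  00100010→0 (1)
 21  01000101→0 (0)
 22  10001010→1 (0)
 23  00010100→0 (1)
 24  00101001→0 (0)
 25  01010010→0 (1)
 26  10100101→1 (0)
 27  01001010→0 (1)
 28  10010101→1 (0)
 29  00101010→0 (0)
 30  01010100→0 (1)
 31  10101001→1 (1)
 32  01010011→0 (1)
 33  10100111→1 (0)
 34  01001110→0 (1)
 35  10011101→1 (1)
 36  00111011→0 (1)
 37  01110111→0 (0)
 38  11101110→1 (1)
 39  11011101→1 (1)
 40  10111011→1 (0)
 41  01110110→0 (0)
 42  11101100→1 (1)
 43  11011001→1 (1)
 44  10110011→1 (1)
 45  01100111→0 (1)
 46  11001111→1 (0)
 47  10011110→1 (1)
 48  00111101→0 (1)
 49  01111011→0 (1)
 50  11110111→1 (1)
 51  11101111→1 (1)
 52  11011111→1 (1)
 53  10111111→1 (0)
 54  01111110→0 (1)
 55  11111101→1 (0)
 56  11111010→1 (0)
 57  11110100→1 (1)
 58  11101001→1 (1)
 59  11010011→1 (0)
 60  10100110→1 (0)
 61  01001100→0 (1)
 62  10011001→1 (1)
 63  00110011→0 (0)
 64  01100110→0 (1)
 65  11001101→1 (0)
 66  10011010→1 (1)
 67  00110101→0 (0)
 68  01101010→0 (0)
 69  11010100→1 (0)
 70  10101000→1 (1)
 71  01010001→0 (1)
 72  10100011→1 (0)
 73  01000110→0 (0)
 74  10001100→1 (0)
 75  00011000→0 (0)
 76  00110000→0 (0)
 77  01100000→0 (1)
 78  11000001→1 (1)
 79  10000011→1 (1)
 80  00000111→0 (0)
 81  00001110→0 (1)
 82  00011101→0 (0)
 83  00111010→0 (1)
 84  01110101→0 (0)
 85  11101010→1 (1)
 86  11010101→1 (0)
 87  10101010→1 (1)
 88  01010101→0 (1)
 89  10101011→1 (1)
 90  01010111→0 (1)
 91  10101111→1 (1)
 92  01011111→0 (0)
 93  10111110→1 (0)
 94  01111100→0 (1)
 95  11111001→1 (0)
 96  11110010→1 (1)
 97  11100101→1 (0)
 98  11001010→1 (0)
 99  10010100→1 (0)
100  00101000→0 (0)
101  01010000→0 (1)
102  10100001→1 (0)
103  01000010→0 (0)
104  10000100→1 (1)
105  00001001→0 (1)
106  00010011→0 (1)
107  00100111→0 (1)
108  01001111→0 (1)
109  10011111→1 (1)
110  00111111→0 (1)
111  01111111→0 (1)
112  11111111→1 (0)
113  11111110→1 (0)
114  11111100→1 (0)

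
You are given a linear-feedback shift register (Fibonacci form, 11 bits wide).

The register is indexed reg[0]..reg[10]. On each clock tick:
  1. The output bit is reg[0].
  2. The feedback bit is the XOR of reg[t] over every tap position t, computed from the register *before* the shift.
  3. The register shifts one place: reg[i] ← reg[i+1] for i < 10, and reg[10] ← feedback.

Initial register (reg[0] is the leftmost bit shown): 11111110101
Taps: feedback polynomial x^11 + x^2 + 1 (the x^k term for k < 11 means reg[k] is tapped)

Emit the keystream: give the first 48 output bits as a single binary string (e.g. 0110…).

111111101010000010000100010100101010001100000101

k : reg_k → out_k, fb_k
0: 11111110101 → 1, fb=0
1: 11111101010 → 1, fb=0
2: 11111010100 → 1, fb=0
3: 11110101000 → 1, fb=0
4: 11101010000 → 1, fb=0
5: 11010100000 → 1, fb=1
6: 10101000001 → 1, fb=0
7: 01010000010 → 0, fb=0
8: 10100000100 → 1, fb=0
9: 01000001000 → 0, fb=0
10: 10000010000 → 1, fb=1
11: 00000100001 → 0, fb=0
12: 00001000010 → 0, fb=0
13: 00010000100 → 0, fb=0
14: 00100001000 → 0, fb=1
15: 01000010001 → 0, fb=0
16: 10000100010 → 1, fb=1
17: 00001000101 → 0, fb=0
18: 00010001010 → 0, fb=0
19: 00100010100 → 0, fb=1
20: 01000101001 → 0, fb=0
21: 10001010010 → 1, fb=1
22: 00010100101 → 0, fb=0
23: 00101001010 → 0, fb=1
24: 01010010101 → 0, fb=0
25: 10100101010 → 1, fb=0
26: 01001010100 → 0, fb=0
27: 10010101000 → 1, fb=1
28: 00101010001 → 0, fb=1
29: 01010100011 → 0, fb=0
30: 10101000110 → 1, fb=0
31: 01010001100 → 0, fb=0
32: 10100011000 → 1, fb=0
33: 01000110000 → 0, fb=0
34: 10001100000 → 1, fb=1
35: 00011000001 → 0, fb=0
36: 00110000010 → 0, fb=1
37: 01100000101 → 0, fb=1
38: 11000001011 → 1, fb=1
39: 10000010111 → 1, fb=1
40: 00000101111 → 0, fb=0
41: 00001011110 → 0, fb=0
42: 00010111100 → 0, fb=0
43: 00101111000 → 0, fb=1
44: 01011110001 → 0, fb=0
45: 10111100010 → 1, fb=0
46: 01111000100 → 0, fb=1
47: 11110001001 → 1, fb=0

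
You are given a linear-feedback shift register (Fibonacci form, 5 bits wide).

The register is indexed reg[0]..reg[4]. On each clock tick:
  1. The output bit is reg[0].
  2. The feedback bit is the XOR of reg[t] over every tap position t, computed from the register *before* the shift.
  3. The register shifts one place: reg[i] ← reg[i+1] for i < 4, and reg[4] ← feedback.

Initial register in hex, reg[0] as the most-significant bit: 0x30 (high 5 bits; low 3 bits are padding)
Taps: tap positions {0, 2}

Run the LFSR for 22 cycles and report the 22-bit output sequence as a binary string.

step | reg (before) | out | fb
   0 | 00110 | 0 | 1
   1 | 01101 | 0 | 1
   2 | 11011 | 1 | 1
   3 | 10111 | 1 | 0
   4 | 01110 | 0 | 1
   5 | 11101 | 1 | 0
   6 | 11010 | 1 | 1
   7 | 10101 | 1 | 0
   8 | 01010 | 0 | 0
   9 | 10100 | 1 | 0
  10 | 01000 | 0 | 0
  11 | 10000 | 1 | 1
  12 | 00001 | 0 | 0
  13 | 00010 | 0 | 0
  14 | 00100 | 0 | 1
  15 | 01001 | 0 | 0
  16 | 10010 | 1 | 1
  17 | 00101 | 0 | 1
  18 | 01011 | 0 | 0
  19 | 10110 | 1 | 0
  20 | 01100 | 0 | 1
  21 | 11001 | 1 | 1

0011011101010000100101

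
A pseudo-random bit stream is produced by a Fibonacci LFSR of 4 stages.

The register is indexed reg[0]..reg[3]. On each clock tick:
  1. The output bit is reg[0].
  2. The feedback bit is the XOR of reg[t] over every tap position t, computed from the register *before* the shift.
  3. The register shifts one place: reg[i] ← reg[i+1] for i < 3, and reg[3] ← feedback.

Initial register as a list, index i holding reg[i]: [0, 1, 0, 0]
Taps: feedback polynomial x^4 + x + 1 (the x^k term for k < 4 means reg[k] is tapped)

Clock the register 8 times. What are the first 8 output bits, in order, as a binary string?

k : reg_k → out_k, fb_k
0: 0100 → 0, fb=1
1: 1001 → 1, fb=1
2: 0011 → 0, fb=0
3: 0110 → 0, fb=1
4: 1101 → 1, fb=0
5: 1010 → 1, fb=1
6: 0101 → 0, fb=1
7: 1011 → 1, fb=1

01001101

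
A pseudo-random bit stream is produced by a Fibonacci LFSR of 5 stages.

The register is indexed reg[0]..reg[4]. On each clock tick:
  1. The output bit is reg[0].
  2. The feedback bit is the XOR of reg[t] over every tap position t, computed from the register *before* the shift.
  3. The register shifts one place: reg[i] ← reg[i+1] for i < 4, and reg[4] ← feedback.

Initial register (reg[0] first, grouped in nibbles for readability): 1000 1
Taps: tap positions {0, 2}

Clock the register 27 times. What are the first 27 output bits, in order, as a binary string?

step | reg (before) | out | fb
   0 | 10001 | 1 | 1
   1 | 00011 | 0 | 0
   2 | 00110 | 0 | 1
   3 | 01101 | 0 | 1
   4 | 11011 | 1 | 1
   5 | 10111 | 1 | 0
   6 | 01110 | 0 | 1
   7 | 11101 | 1 | 0
   8 | 11010 | 1 | 1
   9 | 10101 | 1 | 0
  10 | 01010 | 0 | 0
  11 | 10100 | 1 | 0
  12 | 01000 | 0 | 0
  13 | 10000 | 1 | 1
  14 | 00001 | 0 | 0
  15 | 00010 | 0 | 0
  16 | 00100 | 0 | 1
  17 | 01001 | 0 | 0
  18 | 10010 | 1 | 1
  19 | 00101 | 0 | 1
  20 | 01011 | 0 | 0
  21 | 10110 | 1 | 0
  22 | 01100 | 0 | 1
  23 | 11001 | 1 | 1
  24 | 10011 | 1 | 1
  25 | 00111 | 0 | 1
  26 | 01111 | 0 | 1

100011011101010000100101100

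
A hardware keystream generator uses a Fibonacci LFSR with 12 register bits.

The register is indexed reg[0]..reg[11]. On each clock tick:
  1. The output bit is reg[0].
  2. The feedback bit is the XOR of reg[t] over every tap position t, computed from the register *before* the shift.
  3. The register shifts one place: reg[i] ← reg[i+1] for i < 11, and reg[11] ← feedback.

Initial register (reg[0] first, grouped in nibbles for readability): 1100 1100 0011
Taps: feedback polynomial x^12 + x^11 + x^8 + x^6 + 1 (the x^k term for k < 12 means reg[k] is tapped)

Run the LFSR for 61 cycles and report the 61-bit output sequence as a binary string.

1100110000110101100010010100111001110011111001001011101000000

step | reg (before) | out | fb
   0 | 110011000011 | 1 | 0
   1 | 100110000110 | 1 | 1
   2 | 001100001101 | 0 | 0
   3 | 011000011010 | 0 | 1
   4 | 110000110101 | 1 | 1
   5 | 100001101011 | 1 | 0
   6 | 000011010110 | 0 | 0
   7 | 000110101100 | 0 | 0
   8 | 001101011000 | 0 | 1
   9 | 011010110001 | 0 | 0
  10 | 110101100010 | 1 | 0
  11 | 101011000100 | 1 | 1
  12 | 010110001001 | 0 | 0
  13 | 101100010010 | 1 | 1
  14 | 011000100101 | 0 | 0
  15 | 110001001010 | 1 | 0
  16 | 100010010100 | 1 | 1
  17 | 000100101001 | 0 | 1
  18 | 001001010011 | 0 | 1
  19 | 010010100111 | 0 | 0
  20 | 100101001110 | 1 | 0
  21 | 001010011100 | 0 | 1
  22 | 010100111001 | 0 | 1
  23 | 101001110011 | 1 | 1
  24 | 010011100111 | 0 | 0
  25 | 100111001110 | 1 | 0
  26 | 001110011100 | 0 | 1
  27 | 011100111001 | 0 | 1
  28 | 111001110011 | 1 | 1
  29 | 110011100111 | 1 | 1
  30 | 100111001111 | 1 | 1
  31 | 001110011111 | 0 | 0
  32 | 011100111110 | 0 | 0
  33 | 111001111100 | 1 | 1
  34 | 110011111001 | 1 | 0
  35 | 100111110010 | 1 | 0
  36 | 001111100100 | 0 | 1
  37 | 011111001001 | 0 | 0
  38 | 111110010010 | 1 | 1
  39 | 111100100101 | 1 | 1
  40 | 111001001011 | 1 | 1
  41 | 110010010111 | 1 | 0
  42 | 100100101110 | 1 | 1
  43 | 001001011101 | 0 | 0
  44 | 010010111010 | 0 | 0
  45 | 100101110100 | 1 | 0
  46 | 001011101000 | 0 | 0
  47 | 010111010000 | 0 | 0
  48 | 101110100000 | 1 | 0
  49 | 011101000000 | 0 | 0
  50 | 111010000000 | 1 | 1
  51 | 110100000001 | 1 | 0
  52 | 101000000010 | 1 | 1
  53 | 010000000101 | 0 | 1
  54 | 100000001011 | 1 | 1
  55 | 000000010111 | 0 | 1
  56 | 000000101111 | 0 | 1
  57 | 000001011111 | 0 | 0
  58 | 000010111110 | 0 | 0
  59 | 000101111100 | 0 | 0
  60 | 001011111000 | 0 | 0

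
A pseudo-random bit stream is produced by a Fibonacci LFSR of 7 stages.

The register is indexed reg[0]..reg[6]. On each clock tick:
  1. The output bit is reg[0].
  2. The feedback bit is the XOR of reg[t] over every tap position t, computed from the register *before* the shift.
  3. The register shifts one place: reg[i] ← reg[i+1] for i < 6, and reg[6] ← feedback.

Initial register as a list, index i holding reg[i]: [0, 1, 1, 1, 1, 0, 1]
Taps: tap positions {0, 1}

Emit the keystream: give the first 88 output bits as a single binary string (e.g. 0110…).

tick  register→output (feedback)
  0  0111101→0 (1)
  1  1111011→1 (0)
  2  1110110→1 (0)
  3  1101100→1 (0)
  4  1011000→1 (1)
  5  0110001→0 (1)
  6  1100011→1 (0)
  7  1000110→1 (1)
  8  0001101→0 (0)
  9  0011010→0 (0)
 10  0110100→0 (1)
 11  1101001→1 (0)
 12  1010010→1 (1)
 13  0100101→0 (1)
 14  1001011→1 (1)
 15  0010111→0 (0)
 16  0101110→0 (1)
 17  1011101→1 (1)
 18  0111011→0 (1)
 19  1110111→1 (0)
 20  1101110→1 (0)
 21  1011100→1 (1)
 22  0111001→0 (1)
 23  1110011→1 (0)
 24  1100110→1 (0)
 25  1001100→1 (1)
 26  0011001→0 (0)
 27  0110010→0 (1)
 28  1100101→1 (0)
 29  1001010→1 (1)
 30  0010101→0 (0)
 31  0101010→0 (1)
 32  1010101→1 (1)
 33  0101011→0 (1)
 34  1010111→1 (1)
 35  0101111→0 (1)
 36  1011111→1 (1)
 37  0111111→0 (1)
 38  1111111→1 (0)
 39  1111110→1 (0)
 40  1111100→1 (0)
 41  1111000→1 (0)
 42  1110000→1 (0)
 43  1100000→1 (0)
 44  1000000→1 (1)
 45  0000001→0 (0)
 46  0000010→0 (0)
 47  0000100→0 (0)
 48  0001000→0 (0)
 49  0010000→0 (0)
 50  0100000→0 (1)
 51  1000001→1 (1)
 52  0000011→0 (0)
 53  0000110→0 (0)
 54  0001100→0 (0)
 55  0011000→0 (0)
 56  0110000→0 (1)
 57  1100001→1 (0)
 58  1000010→1 (1)
 59  0000101→0 (0)
 60  0001010→0 (0)
 61  0010100→0 (0)
 62  0101000→0 (1)
 63  1010001→1 (1)
 64  0100011→0 (1)
 65  1000111→1 (1)
 66  0001111→0 (0)
 67  0011110→0 (0)
 68  0111100→0 (1)
 69  1111001→1 (0)
 70  1110010→1 (0)
 71  1100100→1 (0)
 72  1001000→1 (1)
 73  0010001→0 (0)
 74  0100010→0 (1)
 75  1000101→1 (1)
 76  0001011→0 (0)
 77  0010110→0 (0)
 78  0101100→0 (1)
 79  1011001→1 (1)
 80  0110011→0 (1)
 81  1100111→1 (0)
 82  1001110→1 (1)
 83  0011101→0 (0)
 84  0111010→0 (1)
 85  1110101→1 (0)
 86  1101010→1 (0)
 87  1010100→1 (1)

0111101100011010010111011100110010101011111110000001000001100001010001111001000101100111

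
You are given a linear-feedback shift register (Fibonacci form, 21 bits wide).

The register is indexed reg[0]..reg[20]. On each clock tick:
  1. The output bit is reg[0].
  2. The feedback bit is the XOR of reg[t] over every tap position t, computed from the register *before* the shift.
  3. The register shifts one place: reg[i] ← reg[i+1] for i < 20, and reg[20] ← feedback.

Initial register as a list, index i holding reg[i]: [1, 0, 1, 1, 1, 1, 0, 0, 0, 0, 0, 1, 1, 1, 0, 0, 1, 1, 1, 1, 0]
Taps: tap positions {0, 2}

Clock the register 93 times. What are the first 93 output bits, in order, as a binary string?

101111000001110011110010011000110111100111011111011101001111010100010101001110010000101000001

tick  register→output (feedback)
  0  101111000001110011110→1 (0)
  1  011110000011100111100→0 (1)
  2  111100000111001111001→1 (0)
  3  111000001110011110010→1 (0)
  4  110000011100111100100→1 (1)
  5  100000111001111001001→1 (1)
  6  000001110011110010011→0 (0)
  7  000011100111100100110→0 (0)
  8  000111001111001001100→0 (0)
  9  001110011110010011000→0 (1)
 10  011100111100100110001→0 (1)
 11  111001111001001100011→1 (0)
 12  110011110010011000110→1 (1)
 13  100111100100110001101→1 (1)
 14  001111001001100011011→0 (1)
 15  011110010011000110111→0 (1)
 16  111100100110001101111→1 (0)
 17  111001001100011011110→1 (0)
 18  110010011000110111100→1 (1)
 19  100100110001101111001→1 (1)
 20  001001100011011110011→0 (1)
 21  010011000110111100111→0 (0)
 22  100110001101111001110→1 (1)
 23  001100011011110011101→0 (1)
 24  011000110111100111011→0 (1)
 25  110001101111001110111→1 (1)
 26  100011011110011101111→1 (1)
 27  000110111100111011111→0 (0)
 28  001101111001110111110→0 (1)
 29  011011110011101111101→0 (1)
 30  110111100111011111011→1 (1)
 31  101111001110111110111→1 (0)
 32  011110011101111101110→0 (1)
 33  111100111011111011101→1 (0)
 34  111001110111110111010→1 (0)
 35  110011101111101110100→1 (1)
 36  100111011111011101001→1 (1)
 37  001110111110111010011→0 (1)
 38  011101111101110100111→0 (1)
 39  111011111011101001111→1 (0)
 40  110111110111010011110→1 (1)
 41  101111101110100111101→1 (0)
 42  011111011101001111010→0 (1)
 43  111110111010011110101→1 (0)
 44  111101110100111101010→1 (0)
 45  111011101001111010100→1 (0)
 46  110111010011110101000→1 (1)
 47  101110100111101010001→1 (0)
 48  011101001111010100010→0 (1)
 49  111010011110101000101→1 (0)
 50  110100111101010001010→1 (1)
 51  101001111010100010101→1 (0)
 52  010011110101000101010→0 (0)
 53  100111101010001010100→1 (1)
 54  001111010100010101001→0 (1)
 55  011110101000101010011→0 (1)
 56  111101010001010100111→1 (0)
 57  111010100010101001110→1 (0)
 58  110101000101010011100→1 (1)
 59  101010001010100111001→1 (0)
 60  010100010101001110010→0 (0)
 61  101000101010011100100→1 (0)
 62  010001010100111001000→0 (0)
 63  100010101001110010000→1 (1)
 64  000101010011100100001→0 (0)
 65  001010100111001000010→0 (1)
 66  010101001110010000101→0 (0)
 67  101010011100100001010→1 (0)
 68  010100111001000010100→0 (0)
 69  101001110010000101000→1 (0)
 70  010011100100001010000→0 (0)
 71  100111001000010100000→1 (1)
 72  001110010000101000001→0 (1)
 73  011100100001010000011→0 (1)
 74  111001000010100000111→1 (0)
 75  110010000101000001110→1 (1)
 76  100100001010000011101→1 (1)
 77  001000010100000111011→0 (1)
 78  010000101000001110111→0 (0)
 79  100001010000011101110→1 (1)
 80  000010100000111011101→0 (0)
 81  000101000001110111010→0 (0)
 82  001010000011101110100→0 (1)
 83  010100000111011101001→0 (0)
 84  101000001110111010010→1 (0)
 85  010000011101110100100→0 (0)
 86  100000111011101001000→1 (1)
 87  000001110111010010001→0 (0)
 88  000011101110100100010→0 (0)
 89  000111011101001000100→0 (0)
 90  001110111010010001000→0 (1)
 91  011101110100100010001→0 (1)
 92  111011101001000100011→1 (0)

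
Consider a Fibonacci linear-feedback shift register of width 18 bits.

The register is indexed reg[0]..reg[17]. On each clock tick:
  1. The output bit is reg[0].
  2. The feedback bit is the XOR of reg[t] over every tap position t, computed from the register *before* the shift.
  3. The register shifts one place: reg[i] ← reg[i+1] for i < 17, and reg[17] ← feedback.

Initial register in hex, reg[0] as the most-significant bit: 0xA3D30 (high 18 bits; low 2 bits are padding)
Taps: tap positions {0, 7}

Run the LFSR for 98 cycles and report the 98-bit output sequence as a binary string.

step | reg (before) | out | fb
   0 | 101000111101001100 | 1 | 0
   1 | 010001111010011000 | 0 | 1
   2 | 100011110100110001 | 1 | 0
   3 | 000111101001100010 | 0 | 0
   4 | 001111010011000100 | 0 | 1
   5 | 011110100110001001 | 0 | 0
   6 | 111101001100010010 | 1 | 1
   7 | 111010011000100101 | 1 | 0
   8 | 110100110001001010 | 1 | 0
   9 | 101001100010010100 | 1 | 1
  10 | 010011000100101001 | 0 | 0
  11 | 100110001001010010 | 1 | 1
  12 | 001100010010100101 | 0 | 1
  13 | 011000100101001011 | 0 | 0
  14 | 110001001010010110 | 1 | 1
  15 | 100010010100101101 | 1 | 0
  16 | 000100101001011010 | 0 | 0
  17 | 001001010010110100 | 0 | 1
  18 | 010010100101101001 | 0 | 0
  19 | 100101001011010010 | 1 | 1
  20 | 001010010110100101 | 0 | 1
  21 | 010100101101001011 | 0 | 0
  22 | 101001011010010110 | 1 | 0
  23 | 010010110100101100 | 0 | 1
  24 | 100101101001011001 | 1 | 1
  25 | 001011010010110011 | 0 | 1
  26 | 010110100101100111 | 0 | 0
  27 | 101101001011001110 | 1 | 1
  28 | 011010010110011101 | 0 | 1
  29 | 110100101100111011 | 1 | 1
  30 | 101001011001110111 | 1 | 0
  31 | 010010110011101110 | 0 | 1
  32 | 100101100111011101 | 1 | 1
  33 | 001011001110111011 | 0 | 0
  34 | 010110011101110110 | 0 | 1
  35 | 101100111011101101 | 1 | 0
  36 | 011001110111011010 | 0 | 1
  37 | 110011101110110101 | 1 | 1
  38 | 100111011101101011 | 1 | 0
  39 | 001110111011010110 | 0 | 1
  40 | 011101110110101101 | 0 | 1
  41 | 111011101101011011 | 1 | 1
  42 | 110111011010110111 | 1 | 0
  43 | 101110110101101110 | 1 | 0
  44 | 011101101011011100 | 0 | 0
  45 | 111011010110111000 | 1 | 0
  46 | 110110101101110000 | 1 | 1
  47 | 101101011011100001 | 1 | 0
  48 | 011010110111000010 | 0 | 1
  49 | 110101101110000101 | 1 | 1
  50 | 101011011100001011 | 1 | 0
  51 | 010110111000010110 | 0 | 1
  52 | 101101110000101101 | 1 | 0
  53 | 011011100001011010 | 0 | 0
  54 | 110111000010110100 | 1 | 1
  55 | 101110000101101001 | 1 | 1
  56 | 011100001011010011 | 0 | 0
  57 | 111000010110100110 | 1 | 0
  58 | 110000101101001100 | 1 | 1
  59 | 100001011010011001 | 1 | 0
  60 | 000010110100110010 | 0 | 1
  61 | 000101101001100101 | 0 | 0
  62 | 001011010011001010 | 0 | 1
  63 | 010110100110010101 | 0 | 0
  64 | 101101001100101010 | 1 | 1
  65 | 011010011001010101 | 0 | 1
  66 | 110100110010101011 | 1 | 0
  67 | 101001100101010110 | 1 | 1
  68 | 010011001010101101 | 0 | 0
  69 | 100110010101011010 | 1 | 0
  70 | 001100101010110100 | 0 | 0
  71 | 011001010101101000 | 0 | 1
  72 | 110010101011010001 | 1 | 1
  73 | 100101010110100011 | 1 | 0
  74 | 001010101101000110 | 0 | 0
  75 | 010101011010001100 | 0 | 1
  76 | 101010110100011001 | 1 | 0
  77 | 010101101000110010 | 0 | 0
  78 | 101011010001100100 | 1 | 0
  79 | 010110100011001000 | 0 | 0
  80 | 101101000110010000 | 1 | 1
  81 | 011010001100100001 | 0 | 0
  82 | 110100011001000010 | 1 | 0
  83 | 101000110010000100 | 1 | 0
  84 | 010001100100001000 | 0 | 0
  85 | 100011001000010000 | 1 | 1
  86 | 000110010000100001 | 0 | 1
  87 | 001100100001000011 | 0 | 0
  88 | 011001000010000110 | 0 | 0
  89 | 110010000100001100 | 1 | 1
  90 | 100100001000011001 | 1 | 1
  91 | 001000010000110011 | 0 | 1
  92 | 010000100001100111 | 0 | 0
  93 | 100001000011001110 | 1 | 1
  94 | 000010000110011101 | 0 | 0
  95 | 000100001100111010 | 0 | 0
  96 | 001000011001110100 | 0 | 1
  97 | 010000110011101001 | 0 | 1

10100011110100110001001010010110100101100111011101101011011100001011010011001010101101000110010000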